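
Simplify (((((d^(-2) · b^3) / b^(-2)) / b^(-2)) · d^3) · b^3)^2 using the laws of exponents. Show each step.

(((((d^(-2) · b^3) / b^(-2)) / b^(-2)) · d^3) · b^3)^2
= (((((d^(-2) · b^3) / b^(-2)) / b^(-2)) · d^3)^2) · ((b^3)^2)    [power of a product]
= (((((d^(-2) · b^3) / b^(-2)) / b^(-2))^2) · ((d^3)^2)) · ((b^3)^2)    [power of a product]
= (((((d^(-2) · b^3) / b^(-2))^2) / ((b^(-2))^2)) · ((d^3)^2)) · ((b^3)^2)    [power of a quotient]
= (((((d^(-2) · b^3)^2) / ((b^(-2))^2)) / ((b^(-2))^2)) · ((d^3)^2)) · ((b^3)^2)    [power of a quotient]
= ((((((d^(-2))^2) · ((b^3)^2)) / ((b^(-2))^2)) / ((b^(-2))^2)) · ((d^3)^2)) · ((b^3)^2)    [power of a product]
= ((((d^(-4) · ((b^3)^2)) / ((b^(-2))^2)) / ((b^(-2))^2)) · ((d^3)^2)) · ((b^3)^2)    [power of a power]
= ((((d^(-4) · b^6) / ((b^(-2))^2)) / ((b^(-2))^2)) · ((d^3)^2)) · ((b^3)^2)    [power of a power]
= ((((d^(-4) · b^6) / b^(-4)) / ((b^(-2))^2)) · ((d^3)^2)) · ((b^3)^2)    [power of a power]
= ((((d^(-4) · b^6) / b^(-4)) / b^(-4)) · ((d^3)^2)) · ((b^3)^2)    [power of a power]
= ((((d^(-4) · b^6) / b^(-4)) / b^(-4)) · d^6) · ((b^3)^2)    [power of a power]
= ((((d^(-4) · b^6) / b^(-4)) / b^(-4)) · d^6) · b^6    [power of a power]
= b^20d^2    [quotient of powers; product of powers]

b^20d^2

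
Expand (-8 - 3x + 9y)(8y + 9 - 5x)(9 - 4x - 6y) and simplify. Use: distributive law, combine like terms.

(-8 - 3x + 9y)(8y + 9 - 5x)(9 - 4x - 6y)
= (-64y - 72 + 40x - 24xy - 27x + 15x^2 + 72y^2 + 81y - 45xy)(9 - 4x - 6y)    [distributive law]
= (17y - 72 + 13x - 69xy + 15x^2 + 72y^2)(9 - 4x - 6y)    [combine like terms]
= 153y - 68xy - 102y^2 - 648 + 288x + 432y + 117x - 52x^2 - 78xy - 621xy + 276x^2y + 414xy^2 + 135x^2 - 60x^3 - 90x^2y + 648y^2 - 288xy^2 - 432y^3    [distributive law]
= 585y - 767xy + 546y^2 - 648 + 405x + 83x^2 + 186x^2y + 126xy^2 - 60x^3 - 432y^3    [combine like terms]

585y - 767xy + 546y^2 - 648 + 405x + 83x^2 + 186x^2y + 126xy^2 - 60x^3 - 432y^3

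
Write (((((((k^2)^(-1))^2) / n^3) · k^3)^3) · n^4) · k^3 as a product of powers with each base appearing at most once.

n^(-5)

(((((((k^2)^(-1))^2) / n^3) · k^3)^3) · n^4) · k^3
= (((((((k^2)^(-1))^2) / n^3)^3) · ((k^3)^3)) · n^4) · k^3    [power of a product]
= (((((((k^2)^(-1))^2)^3) / ((n^3)^3)) · ((k^3)^3)) · n^4) · k^3    [power of a quotient]
= ((((((k^2)^(-1))^6) / ((n^3)^3)) · ((k^3)^3)) · n^4) · k^3    [power of a power]
= (((((k^2)^(-6)) / ((n^3)^3)) · ((k^3)^3)) · n^4) · k^3    [power of a power]
= (((k^(-12) / ((n^3)^3)) · ((k^3)^3)) · n^4) · k^3    [power of a power]
= (((k^(-12) / n^9) · ((k^3)^3)) · n^4) · k^3    [power of a power]
= (((k^(-12) / n^9) · k^9) · n^4) · k^3    [power of a power]
= n^(-5)    [quotient of powers; product of powers]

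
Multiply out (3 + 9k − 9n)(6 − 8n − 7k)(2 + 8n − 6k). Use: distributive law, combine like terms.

(3 + 9k − 9n)(6 − 8n − 7k)(2 + 8n − 6k)
= (18 − 24n − 21k + 54k − 72kn − 63k^2 − 54n + 72n^2 + 63kn)(2 + 8n − 6k)    [distributive law]
= (18 − 78n + 33k − 9kn − 63k^2 + 72n^2)(2 + 8n − 6k)    [combine like terms]
= 36 + 144n − 108k − 156n − 624n^2 + 468kn + 66k + 264kn − 198k^2 − 18kn − 72kn^2 + 54k^2n − 126k^2 − 504k^2n + 378k^3 + 144n^2 + 576n^3 − 432kn^2    [distributive law]
= 36 − 12n − 42k − 480n^2 + 714kn − 324k^2 − 504kn^2 − 450k^2n + 378k^3 + 576n^3    [combine like terms]

36 − 12n − 42k − 480n^2 + 714kn − 324k^2 − 504kn^2 − 450k^2n + 378k^3 + 576n^3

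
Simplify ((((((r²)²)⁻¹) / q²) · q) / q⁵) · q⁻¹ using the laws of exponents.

((((((r²)²)⁻¹) / q²) · q) / q⁵) · q⁻¹
= (((((r²)⁻²) / q²) · q) / q⁵) · q⁻¹    [power of a power]
= ((((r⁻⁴) / q²) · q) / q⁵) · q⁻¹    [power of a power]
= q⁻⁷r⁻⁴    [quotient of powers; product of powers]

q⁻⁷r⁻⁴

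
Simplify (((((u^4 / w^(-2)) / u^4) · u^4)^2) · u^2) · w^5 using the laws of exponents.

(((((u^4 / w^(-2)) / u^4) · u^4)^2) · u^2) · w^5
= (((((u^4 / w^(-2)) / u^4)^2) · ((u^4)^2)) · u^2) · w^5    [power of a product]
= (((((u^4 / w^(-2))^2) / ((u^4)^2)) · ((u^4)^2)) · u^2) · w^5    [power of a quotient]
= ((((((u^4)^2) / ((w^(-2))^2)) / ((u^4)^2)) · ((u^4)^2)) · u^2) · w^5    [power of a quotient]
= ((((u^8 / ((w^(-2))^2)) / ((u^4)^2)) · ((u^4)^2)) · u^2) · w^5    [power of a power]
= ((((u^8 / w^(-4)) / ((u^4)^2)) · ((u^4)^2)) · u^2) · w^5    [power of a power]
= ((((u^8 / w^(-4)) / u^8) · ((u^4)^2)) · u^2) · w^5    [power of a power]
= ((((u^8 / w^(-4)) / u^8) · u^8) · u^2) · w^5    [power of a power]
= u^10w^9    [quotient of powers; product of powers]

u^10w^9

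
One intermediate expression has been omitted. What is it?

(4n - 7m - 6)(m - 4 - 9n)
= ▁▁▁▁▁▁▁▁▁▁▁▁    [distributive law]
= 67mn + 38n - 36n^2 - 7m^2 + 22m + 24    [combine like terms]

Applying distributive law to the line above:

4mn - 16n - 36n^2 - 7m^2 + 28m + 63mn - 6m + 24 + 54n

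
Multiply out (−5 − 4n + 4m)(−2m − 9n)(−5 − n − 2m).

(−5 − 4n + 4m)(−2m − 9n)(−5 − n − 2m)
= (10m + 45n + 8mn + 36n^2 − 8m^2 − 36mn)(−5 − n − 2m)    [distributive law]
= (10m + 45n − 28mn + 36n^2 − 8m^2)(−5 − n − 2m)    [combine like terms]
= −50m − 10mn − 20m^2 − 225n − 45n^2 − 90mn + 140mn + 28mn^2 + 56m^2n − 180n^2 − 36n^3 − 72mn^2 + 40m^2 + 8m^2n + 16m^3    [distributive law]
= −50m + 40mn + 20m^2 − 225n − 225n^2 − 44mn^2 + 64m^2n − 36n^3 + 16m^3    [combine like terms]

−50m + 40mn + 20m^2 − 225n − 225n^2 − 44mn^2 + 64m^2n − 36n^3 + 16m^3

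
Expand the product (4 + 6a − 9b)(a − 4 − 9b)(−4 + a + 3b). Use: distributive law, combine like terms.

64a − 44a^2 + 192ab + 64 − 48b + 6a^3 − 45a^2b − 108ab^2 − 324b^2 + 243b^3

(4 + 6a − 9b)(a − 4 − 9b)(−4 + a + 3b)
= (4a − 16 − 36b + 6a^2 − 24a − 54ab − 9ab + 36b + 81b^2)(−4 + a + 3b)    [distributive law]
= (−20a − 16 + 6a^2 − 63ab + 81b^2)(−4 + a + 3b)    [combine like terms]
= 80a − 20a^2 − 60ab + 64 − 16a − 48b − 24a^2 + 6a^3 + 18a^2b + 252ab − 63a^2b − 189ab^2 − 324b^2 + 81ab^2 + 243b^3    [distributive law]
= 64a − 44a^2 + 192ab + 64 − 48b + 6a^3 − 45a^2b − 108ab^2 − 324b^2 + 243b^3    [combine like terms]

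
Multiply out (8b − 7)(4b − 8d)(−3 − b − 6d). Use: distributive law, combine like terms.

(8b − 7)(4b − 8d)(−3 − b − 6d)
= (32b² − 64bd − 28b + 56d)(−3 − b − 6d)    [distributive law]
= −96b² − 32b³ − 192b²d + 192bd + 64b²d + 384bd² + 84b + 28b² + 168bd − 168d − 56bd − 336d²    [distributive law]
= −68b² − 32b³ − 128b²d + 304bd + 384bd² + 84b − 168d − 336d²    [combine like terms]

−68b² − 32b³ − 128b²d + 304bd + 384bd² + 84b − 168d − 336d²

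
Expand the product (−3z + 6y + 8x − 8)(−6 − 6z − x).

66z + 18z^2 − 45xz − 36y − 36yz − 6xy − 40x − 8x^2 + 48

(−3z + 6y + 8x − 8)(−6 − 6z − x)
= 18z + 18z^2 + 3xz − 36y − 36yz − 6xy − 48x − 48xz − 8x^2 + 48 + 48z + 8x    [distributive law]
= 66z + 18z^2 − 45xz − 36y − 36yz − 6xy − 40x − 8x^2 + 48    [combine like terms]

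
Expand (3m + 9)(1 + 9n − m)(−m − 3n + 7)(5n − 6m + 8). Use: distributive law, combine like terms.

−975m^2n + 114m^3 + 186m^2 + 1440mn^2 − 2487mn − 786m + 396m^2n^2 + 123m^3n − 405mn^3 − 18m^4 + 756n^2 + 4635n + 504 − 1215n^3

(3m + 9)(1 + 9n − m)(−m − 3n + 7)(5n − 6m + 8)
= (3m + 27mn − 3m^2 + 9 + 81n − 9m)(−m − 3n + 7)(5n − 6m + 8)    [distributive law]
= (−6m + 27mn − 3m^2 + 9 + 81n)(−m − 3n + 7)(5n − 6m + 8)    [combine like terms]
= (6m^2 + 18mn − 42m − 27m^2n − 81mn^2 + 189mn + 3m^3 + 9m^2n − 21m^2 − 9m − 27n + 63 − 81mn − 243n^2 + 567n)(5n − 6m + 8)    [distributive law]
= (−15m^2 + 126mn − 51m − 18m^2n − 81mn^2 + 3m^3 + 540n + 63 − 243n^2)(5n − 6m + 8)    [combine like terms]
= −75m^2n + 90m^3 − 120m^2 + 630mn^2 − 756m^2n + 1008mn − 255mn + 306m^2 − 408m − 90m^2n^2 + 108m^3n − 144m^2n − 405mn^3 + 486m^2n^2 − 648mn^2 + 15m^3n − 18m^4 + 24m^3 + 2700n^2 − 3240mn + 4320n + 315n − 378m + 504 − 1215n^3 + 1458mn^2 − 1944n^2    [distributive law]
= −975m^2n + 114m^3 + 186m^2 + 1440mn^2 − 2487mn − 786m + 396m^2n^2 + 123m^3n − 405mn^3 − 18m^4 + 756n^2 + 4635n + 504 − 1215n^3    [combine like terms]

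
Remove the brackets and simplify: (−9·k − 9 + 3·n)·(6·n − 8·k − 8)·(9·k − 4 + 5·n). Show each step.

(−9·k − 9 + 3·n)·(6·n − 8·k − 8)·(9·k − 4 + 5·n)
= (−54·k·n + 72·k^2 + 72·k − 54·n + 72·k + 72 + 18·n^2 − 24·k·n − 24·n)·(9·k − 4 + 5·n)    [distributive law]
= (−78·k·n + 72·k^2 + 144·k − 78·n + 72 + 18·n^2)·(9·k − 4 + 5·n)    [combine like terms]
= −702·k^2·n + 312·k·n − 390·k·n^2 + 648·k^3 − 288·k^2 + 360·k^2·n + 1296·k^2 − 576·k + 720·k·n − 702·k·n + 312·n − 390·n^2 + 648·k − 288 + 360·n + 162·k·n^2 − 72·n^2 + 90·n^3    [distributive law]
= −342·k^2·n + 330·k·n − 228·k·n^2 + 648·k^3 + 1008·k^2 + 72·k + 672·n − 462·n^2 − 288 + 90·n^3    [combine like terms]

−342·k^2·n + 330·k·n − 228·k·n^2 + 648·k^3 + 1008·k^2 + 72·k + 672·n − 462·n^2 − 288 + 90·n^3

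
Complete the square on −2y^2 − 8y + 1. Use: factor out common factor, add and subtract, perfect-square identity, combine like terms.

−2(y + 2)^2 + 9

−2y^2 − 8y + 1
= −2(y^2 + 4y) + 1    [factor out -2 from the y-terms]
= −2(y^2 + 4y + 4 − 4) + 1    [add and subtract 4 inside the bracket]
= −2(y + 2)^2 + 8 + 1    [perfect-square identity]
= −2(y + 2)^2 + 9    [combine constants]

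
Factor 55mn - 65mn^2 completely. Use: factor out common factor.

55mn - 65mn^2
= 5(11mn - 13mn^2)    [factor out 5]
= 5mn(11 - 13n)    [factor out mn]

5mn(11 - 13n)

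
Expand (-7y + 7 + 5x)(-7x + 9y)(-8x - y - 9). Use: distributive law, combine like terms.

-717x^2y + 410xy^2 - 1301xy + 63y^3 + 504y^2 + 707x^2 + 441x - 567y + 280x^3

(-7y + 7 + 5x)(-7x + 9y)(-8x - y - 9)
= (49xy - 63y^2 - 49x + 63y - 35x^2 + 45xy)(-8x - y - 9)    [distributive law]
= (94xy - 63y^2 - 49x + 63y - 35x^2)(-8x - y - 9)    [combine like terms]
= -752x^2y - 94xy^2 - 846xy + 504xy^2 + 63y^3 + 567y^2 + 392x^2 + 49xy + 441x - 504xy - 63y^2 - 567y + 280x^3 + 35x^2y + 315x^2    [distributive law]
= -717x^2y + 410xy^2 - 1301xy + 63y^3 + 504y^2 + 707x^2 + 441x - 567y + 280x^3    [combine like terms]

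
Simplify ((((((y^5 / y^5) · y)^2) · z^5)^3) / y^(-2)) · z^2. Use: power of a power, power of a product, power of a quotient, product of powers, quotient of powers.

y^8·z^17

((((((y^5 / y^5) · y)^2) · z^5)^3) / y^(-2)) · z^2
= ((((((y^5 / y^5) · y)^2)^3) · ((z^5)^3)) / y^(-2)) · z^2    [power of a product]
= (((((y^5 / y^5) · y)^6) · ((z^5)^3)) / y^(-2)) · z^2    [power of a power]
= (((((y^5 / y^5)^6) · (y^6)) · ((z^5)^3)) / y^(-2)) · z^2    [power of a product]
= ((((((y^5)^6) / ((y^5)^6)) · (y^6)) · ((z^5)^3)) / y^(-2)) · z^2    [power of a quotient]
= ((((y^30 / ((y^5)^6)) · (y^6)) · ((z^5)^3)) / y^(-2)) · z^2    [power of a power]
= ((((y^30 / y^30) · (y^6)) · ((z^5)^3)) / y^(-2)) · z^2    [power of a power]
= (((y^0 · (y^6)) · ((z^5)^3)) / y^(-2)) · z^2    [quotient of powers]
= ((y^6 · ((z^5)^3)) / y^(-2)) · z^2    [product of powers]
= ((y^6 · z^15) / y^(-2)) · z^2    [power of a power]
= y^8·z^17    [quotient of powers; product of powers]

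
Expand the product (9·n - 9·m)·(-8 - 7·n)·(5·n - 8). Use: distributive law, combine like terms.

144·n² + 576·n - 315·n³ - 144·m·n - 576·m + 315·m·n²

(9·n - 9·m)·(-8 - 7·n)·(5·n - 8)
= (-72·n - 63·n² + 72·m + 63·m·n)·(5·n - 8)    [distributive law]
= -360·n² + 576·n - 315·n³ + 504·n² + 360·m·n - 576·m + 315·m·n² - 504·m·n    [distributive law]
= 144·n² + 576·n - 315·n³ - 144·m·n - 576·m + 315·m·n²    [combine like terms]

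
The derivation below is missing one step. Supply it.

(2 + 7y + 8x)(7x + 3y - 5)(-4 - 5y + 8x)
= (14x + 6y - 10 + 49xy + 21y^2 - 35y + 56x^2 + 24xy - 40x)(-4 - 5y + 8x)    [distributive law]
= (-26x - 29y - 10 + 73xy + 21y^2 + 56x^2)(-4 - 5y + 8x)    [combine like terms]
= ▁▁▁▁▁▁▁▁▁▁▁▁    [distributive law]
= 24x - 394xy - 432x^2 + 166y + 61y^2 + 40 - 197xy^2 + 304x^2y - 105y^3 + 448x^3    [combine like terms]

By distributive law:

104x + 130xy - 208x^2 + 116y + 145y^2 - 232xy + 40 + 50y - 80x - 292xy - 365xy^2 + 584x^2y - 84y^2 - 105y^3 + 168xy^2 - 224x^2 - 280x^2y + 448x^3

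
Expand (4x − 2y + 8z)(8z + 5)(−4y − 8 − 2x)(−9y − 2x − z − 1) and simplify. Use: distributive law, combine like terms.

736xy^2z + 768x^2yz + 1760xyz^2 + 3244xyz + 776x^2z + 1488xz^2 + 1136xz + 128x^3z + 320x^2z^2 + 460xy^2 + 480x^2y + 1340xy + 360x^2 + 160x + 80x^3 − 576y^3z + 2240y^2z^2 + 184y^2z + 4896yz^2 + 2832yz − 360y^3 − 760y^2 − 80y + 256yz^3 + 512z^3 + 832z^2 + 128xz^3 + 320z

(4x − 2y + 8z)(8z + 5)(−4y − 8 − 2x)(−9y − 2x − z − 1)
= (32xz + 20x − 16yz − 10y + 64z^2 + 40z)(−4y − 8 − 2x)(−9y − 2x − z − 1)    [distributive law]
= (−128xyz − 256xz − 64x^2z − 80xy − 160x − 40x^2 + 64y^2z + 128yz + 32xyz + 40y^2 + 80y + 20xy − 256yz^2 − 512z^2 − 128xz^2 − 160yz − 320z − 80xz)(−9y − 2x − z − 1)    [distributive law]
= (−96xyz − 336xz − 64x^2z − 60xy − 160x − 40x^2 + 64y^2z − 32yz + 40y^2 + 80y − 256yz^2 − 512z^2 − 128xz^2 − 320z)(−9y − 2x − z − 1)    [combine like terms]
= 864xy^2z + 192x^2yz + 96xyz^2 + 96xyz + 3024xyz + 672x^2z + 336xz^2 + 336xz + 576x^2yz + 128x^3z + 64x^2z^2 + 64x^2z + 540xy^2 + 120x^2y + 60xyz + 60xy + 1440xy + 320x^2 + 160xz + 160x + 360x^2y + 80x^3 + 40x^2z + 40x^2 − 576y^3z − 128xy^2z − 64y^2z^2 − 64y^2z + 288y^2z + 64xyz + 32yz^2 + 32yz − 360y^3 − 80xy^2 − 40y^2z − 40y^2 − 720y^2 − 160xy − 80yz − 80y + 2304y^2z^2 + 512xyz^2 + 256yz^3 + 256yz^2 + 4608yz^2 + 1024xz^2 + 512z^3 + 512z^2 + 1152xyz^2 + 256x^2z^2 + 128xz^3 + 128xz^2 + 2880yz + 640xz + 320z^2 + 320z    [distributive law]
= 736xy^2z + 768x^2yz + 1760xyz^2 + 3244xyz + 776x^2z + 1488xz^2 + 1136xz + 128x^3z + 320x^2z^2 + 460xy^2 + 480x^2y + 1340xy + 360x^2 + 160x + 80x^3 − 576y^3z + 2240y^2z^2 + 184y^2z + 4896yz^2 + 2832yz − 360y^3 − 760y^2 − 80y + 256yz^3 + 512z^3 + 832z^2 + 128xz^3 + 320z    [combine like terms]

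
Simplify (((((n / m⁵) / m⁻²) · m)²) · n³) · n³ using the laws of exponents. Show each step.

(((((n / m⁵) / m⁻²) · m)²) · n³) · n³
= (((((n / m⁵) / m⁻²)²) · (m²)) · n³) · n³    [power of a product]
= (((((n / m⁵)²) / ((m⁻²)²)) · (m²)) · n³) · n³    [power of a quotient]
= (((((n²) / ((m⁵)²)) / ((m⁻²)²)) · (m²)) · n³) · n³    [power of a quotient]
= ((((n² / m¹⁰) / ((m⁻²)²)) · (m²)) · n³) · n³    [power of a power]
= ((((n² / m¹⁰) / m⁻⁴) · (m²)) · n³) · n³    [power of a power]
= m⁻⁴·n⁸    [quotient of powers; product of powers]

m⁻⁴·n⁸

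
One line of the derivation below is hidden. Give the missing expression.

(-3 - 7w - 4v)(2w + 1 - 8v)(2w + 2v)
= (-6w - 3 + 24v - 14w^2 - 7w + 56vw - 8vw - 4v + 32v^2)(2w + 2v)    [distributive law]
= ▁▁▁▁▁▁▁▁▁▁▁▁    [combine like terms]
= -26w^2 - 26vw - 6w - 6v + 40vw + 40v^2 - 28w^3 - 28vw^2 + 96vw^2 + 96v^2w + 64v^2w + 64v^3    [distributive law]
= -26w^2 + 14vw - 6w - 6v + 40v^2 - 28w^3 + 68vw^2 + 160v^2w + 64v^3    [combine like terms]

Applying combine like terms to the line above:

(-13w - 3 + 20v - 14w^2 + 48vw + 32v^2)(2w + 2v)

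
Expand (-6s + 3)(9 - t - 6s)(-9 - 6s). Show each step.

(-6s + 3)(9 - t - 6s)(-9 - 6s)
= (-54s + 6st + 36s^2 + 27 - 3t - 18s)(-9 - 6s)    [distributive law]
= (-72s + 6st + 36s^2 + 27 - 3t)(-9 - 6s)    [combine like terms]
= 648s + 432s^2 - 54st - 36s^2t - 324s^2 - 216s^3 - 243 - 162s + 27t + 18st    [distributive law]
= 486s + 108s^2 - 36st - 36s^2t - 216s^3 - 243 + 27t    [combine like terms]

486s + 108s^2 - 36st - 36s^2t - 216s^3 - 243 + 27t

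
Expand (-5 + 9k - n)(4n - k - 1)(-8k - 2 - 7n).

(-5 + 9k - n)(4n - k - 1)(-8k - 2 - 7n)
= (-20n + 5k + 5 + 36kn - 9k^2 - 9k - 4n^2 + kn + n)(-8k - 2 - 7n)    [distributive law]
= (-19n - 4k + 5 + 37kn - 9k^2 - 4n^2)(-8k - 2 - 7n)    [combine like terms]
= 152kn + 38n + 133n^2 + 32k^2 + 8k + 28kn - 40k - 10 - 35n - 296k^2n - 74kn - 259kn^2 + 72k^3 + 18k^2 + 63k^2n + 32kn^2 + 8n^2 + 28n^3    [distributive law]
= 106kn + 3n + 141n^2 + 50k^2 - 32k - 10 - 233k^2n - 227kn^2 + 72k^3 + 28n^3    [combine like terms]

106kn + 3n + 141n^2 + 50k^2 - 32k - 10 - 233k^2n - 227kn^2 + 72k^3 + 28n^3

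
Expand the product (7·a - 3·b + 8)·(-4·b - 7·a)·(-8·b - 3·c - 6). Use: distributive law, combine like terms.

56·a·b^2 + 21·a·b·c + 490·a·b + 392·a^2·b + 147·a^2·c + 294·a^2 - 96·b^3 - 36·b^2·c + 184·b^2 + 96·b·c + 192·b + 168·a·c + 336·a

(7·a - 3·b + 8)·(-4·b - 7·a)·(-8·b - 3·c - 6)
= (-28·a·b - 49·a^2 + 12·b^2 + 21·a·b - 32·b - 56·a)·(-8·b - 3·c - 6)    [distributive law]
= (-7·a·b - 49·a^2 + 12·b^2 - 32·b - 56·a)·(-8·b - 3·c - 6)    [combine like terms]
= 56·a·b^2 + 21·a·b·c + 42·a·b + 392·a^2·b + 147·a^2·c + 294·a^2 - 96·b^3 - 36·b^2·c - 72·b^2 + 256·b^2 + 96·b·c + 192·b + 448·a·b + 168·a·c + 336·a    [distributive law]
= 56·a·b^2 + 21·a·b·c + 490·a·b + 392·a^2·b + 147·a^2·c + 294·a^2 - 96·b^3 - 36·b^2·c + 184·b^2 + 96·b·c + 192·b + 168·a·c + 336·a    [combine like terms]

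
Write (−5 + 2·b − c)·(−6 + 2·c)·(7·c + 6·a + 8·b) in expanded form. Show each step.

210·c + 180·a + 240·b − 28·c^2 − 24·a·c − 116·b·c − 72·a·b − 96·b^2 + 12·b·c^2 + 24·a·b·c + 32·b^2·c − 14·c^3 − 12·a·c^2

(−5 + 2·b − c)·(−6 + 2·c)·(7·c + 6·a + 8·b)
= (30 − 10·c − 12·b + 4·b·c + 6·c − 2·c^2)·(7·c + 6·a + 8·b)    [distributive law]
= (30 − 4·c − 12·b + 4·b·c − 2·c^2)·(7·c + 6·a + 8·b)    [combine like terms]
= 210·c + 180·a + 240·b − 28·c^2 − 24·a·c − 32·b·c − 84·b·c − 72·a·b − 96·b^2 + 28·b·c^2 + 24·a·b·c + 32·b^2·c − 14·c^3 − 12·a·c^2 − 16·b·c^2    [distributive law]
= 210·c + 180·a + 240·b − 28·c^2 − 24·a·c − 116·b·c − 72·a·b − 96·b^2 + 12·b·c^2 + 24·a·b·c + 32·b^2·c − 14·c^3 − 12·a·c^2    [combine like terms]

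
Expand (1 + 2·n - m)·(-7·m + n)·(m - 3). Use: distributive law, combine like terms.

-28·m² + 21·m + 46·m·n - 3·n - 15·m²·n + 2·m·n² - 6·n² + 7·m³

(1 + 2·n - m)·(-7·m + n)·(m - 3)
= (-7·m + n - 14·m·n + 2·n² + 7·m² - m·n)·(m - 3)    [distributive law]
= (-7·m + n - 15·m·n + 2·n² + 7·m²)·(m - 3)    [combine like terms]
= -7·m² + 21·m + m·n - 3·n - 15·m²·n + 45·m·n + 2·m·n² - 6·n² + 7·m³ - 21·m²    [distributive law]
= -28·m² + 21·m + 46·m·n - 3·n - 15·m²·n + 2·m·n² - 6·n² + 7·m³    [combine like terms]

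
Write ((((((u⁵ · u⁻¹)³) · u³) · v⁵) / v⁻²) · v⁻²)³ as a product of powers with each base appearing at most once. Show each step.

((((((u⁵ · u⁻¹)³) · u³) · v⁵) / v⁻²) · v⁻²)³
= ((((((u⁵ · u⁻¹)³) · u³) · v⁵) / v⁻²)³) · ((v⁻²)³)    [power of a product]
= ((((((u⁵ · u⁻¹)³) · u³) · v⁵)³) / ((v⁻²)³)) · ((v⁻²)³)    [power of a quotient]
= ((((((u⁵ · u⁻¹)³) · u³)³) · ((v⁵)³)) / ((v⁻²)³)) · ((v⁻²)³)    [power of a product]
= ((((((u⁵ · u⁻¹)³)³) · ((u³)³)) · ((v⁵)³)) / ((v⁻²)³)) · ((v⁻²)³)    [power of a product]
= (((((u⁵ · u⁻¹)⁹) · ((u³)³)) · ((v⁵)³)) / ((v⁻²)³)) · ((v⁻²)³)    [power of a power]
= ((((((u⁵)⁹) · ((u⁻¹)⁹)) · ((u³)³)) · ((v⁵)³)) / ((v⁻²)³)) · ((v⁻²)³)    [power of a product]
= ((((u⁴⁵ · ((u⁻¹)⁹)) · ((u³)³)) · ((v⁵)³)) / ((v⁻²)³)) · ((v⁻²)³)    [power of a power]
= ((((u⁴⁵ · u⁻⁹) · ((u³)³)) · ((v⁵)³)) / ((v⁻²)³)) · ((v⁻²)³)    [power of a power]
= (((u³⁶ · ((u³)³)) · ((v⁵)³)) / ((v⁻²)³)) · ((v⁻²)³)    [product of powers]
= (((u³⁶ · u⁹) · ((v⁵)³)) / ((v⁻²)³)) · ((v⁻²)³)    [power of a power]
= ((u⁴⁵ · ((v⁵)³)) / ((v⁻²)³)) · ((v⁻²)³)    [product of powers]
= ((u⁴⁵ · v¹⁵) / ((v⁻²)³)) · ((v⁻²)³)    [power of a power]
= ((u⁴⁵ · v¹⁵) / v⁻⁶) · ((v⁻²)³)    [power of a power]
= ((u⁴⁵ · v¹⁵) / v⁻⁶) · v⁻⁶    [power of a power]
= u⁴⁵v¹⁵    [quotient of powers; product of powers]

u⁴⁵v¹⁵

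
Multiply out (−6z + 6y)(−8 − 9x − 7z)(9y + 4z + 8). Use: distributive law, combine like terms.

(−6z + 6y)(−8 − 9x − 7z)(9y + 4z + 8)
= (48z + 54xz + 42z² − 48y − 54xy − 42yz)(9y + 4z + 8)    [distributive law]
= 432yz + 192z² + 384z + 486xyz + 216xz² + 432xz + 378yz² + 168z³ + 336z² − 432y² − 192yz − 384y − 486xy² − 216xyz − 432xy − 378y²z − 168yz² − 336yz    [distributive law]
= −96yz + 528z² + 384z + 270xyz + 216xz² + 432xz + 210yz² + 168z³ − 432y² − 384y − 486xy² − 432xy − 378y²z    [combine like terms]

−96yz + 528z² + 384z + 270xyz + 216xz² + 432xz + 210yz² + 168z³ − 432y² − 384y − 486xy² − 432xy − 378y²z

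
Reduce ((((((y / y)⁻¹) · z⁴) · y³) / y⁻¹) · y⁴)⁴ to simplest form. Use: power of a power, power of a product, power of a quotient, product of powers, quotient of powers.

y³²·z¹⁶

((((((y / y)⁻¹) · z⁴) · y³) / y⁻¹) · y⁴)⁴
= ((((((y / y)⁻¹) · z⁴) · y³) / y⁻¹)⁴) · ((y⁴)⁴)    [power of a product]
= ((((((y / y)⁻¹) · z⁴) · y³)⁴) / ((y⁻¹)⁴)) · ((y⁴)⁴)    [power of a quotient]
= ((((((y / y)⁻¹) · z⁴)⁴) · ((y³)⁴)) / ((y⁻¹)⁴)) · ((y⁴)⁴)    [power of a product]
= ((((((y / y)⁻¹)⁴) · ((z⁴)⁴)) · ((y³)⁴)) / ((y⁻¹)⁴)) · ((y⁴)⁴)    [power of a product]
= (((((y / y)⁻⁴) · ((z⁴)⁴)) · ((y³)⁴)) / ((y⁻¹)⁴)) · ((y⁴)⁴)    [power of a power]
= (((((y⁻⁴) / (y⁻⁴)) · ((z⁴)⁴)) · ((y³)⁴)) / ((y⁻¹)⁴)) · ((y⁴)⁴)    [power of a quotient]
= (((y⁰ · ((z⁴)⁴)) · ((y³)⁴)) / ((y⁻¹)⁴)) · ((y⁴)⁴)    [quotient of powers]
= (((y⁰ · z¹⁶) · ((y³)⁴)) / ((y⁻¹)⁴)) · ((y⁴)⁴)    [power of a power]
= (((y⁰ · z¹⁶) · y¹²) / ((y⁻¹)⁴)) · ((y⁴)⁴)    [power of a power]
= (((y⁰ · z¹⁶) · y¹²) / y⁻⁴) · ((y⁴)⁴)    [power of a power]
= (((y⁰ · z¹⁶) · y¹²) / y⁻⁴) · y¹⁶    [power of a power]
= y³²·z¹⁶    [quotient of powers; product of powers]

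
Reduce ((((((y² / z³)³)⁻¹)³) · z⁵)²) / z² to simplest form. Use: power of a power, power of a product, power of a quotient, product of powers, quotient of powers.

((((((y² / z³)³)⁻¹)³) · z⁵)²) / z²
= ((((((y² / z³)³)⁻¹)³)²) · ((z⁵)²)) / z²    [power of a product]
= (((((y² / z³)³)⁻¹)⁶) · ((z⁵)²)) / z²    [power of a power]
= ((((y² / z³)³)⁻⁶) · ((z⁵)²)) / z²    [power of a power]
= (((y² / z³)⁻¹⁸) · ((z⁵)²)) / z²    [power of a power]
= ((((y²)⁻¹⁸) / ((z³)⁻¹⁸)) · ((z⁵)²)) / z²    [power of a quotient]
= ((y⁻³⁶ / ((z³)⁻¹⁸)) · ((z⁵)²)) / z²    [power of a power]
= ((y⁻³⁶ / z⁻⁵⁴) · ((z⁵)²)) / z²    [power of a power]
= ((y⁻³⁶ / z⁻⁵⁴) · z¹⁰) / z²    [power of a power]
= y⁻³⁶z⁶²    [quotient of powers; product of powers]

y⁻³⁶z⁶²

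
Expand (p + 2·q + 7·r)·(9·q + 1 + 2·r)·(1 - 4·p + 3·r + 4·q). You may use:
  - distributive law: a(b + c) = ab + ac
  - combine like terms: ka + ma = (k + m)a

(p + 2·q + 7·r)·(9·q + 1 + 2·r)·(1 - 4·p + 3·r + 4·q)
= (9·p·q + p + 2·p·r + 18·q² + 2·q + 4·q·r + 63·q·r + 7·r + 14·r²)·(1 - 4·p + 3·r + 4·q)    [distributive law]
= (9·p·q + p + 2·p·r + 18·q² + 2·q + 67·q·r + 7·r + 14·r²)·(1 - 4·p + 3·r + 4·q)    [combine like terms]
= 9·p·q - 36·p²·q + 27·p·q·r + 36·p·q² + p - 4·p² + 3·p·r + 4·p·q + 2·p·r - 8·p²·r + 6·p·r² + 8·p·q·r + 18·q² - 72·p·q² + 54·q²·r + 72·q³ + 2·q - 8·p·q + 6·q·r + 8·q² + 67·q·r - 268·p·q·r + 201·q·r² + 268·q²·r + 7·r - 28·p·r + 21·r² + 28·q·r + 14·r² - 56·p·r² + 42·r³ + 56·q·r²    [distributive law]
= 5·p·q - 36·p²·q - 233·p·q·r - 36·p·q² + p - 4·p² - 23·p·r - 8·p²·r - 50·p·r² + 26·q² + 322·q²·r + 72·q³ + 2·q + 101·q·r + 257·q·r² + 7·r + 35·r² + 42·r³    [combine like terms]

5·p·q - 36·p²·q - 233·p·q·r - 36·p·q² + p - 4·p² - 23·p·r - 8·p²·r - 50·p·r² + 26·q² + 322·q²·r + 72·q³ + 2·q + 101·q·r + 257·q·r² + 7·r + 35·r² + 42·r³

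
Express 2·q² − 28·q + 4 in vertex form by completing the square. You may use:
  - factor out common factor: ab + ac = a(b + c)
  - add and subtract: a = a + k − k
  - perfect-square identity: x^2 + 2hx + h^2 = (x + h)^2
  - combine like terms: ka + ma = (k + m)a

2·q² − 28·q + 4
= 2(q² − 14·q) + 4    [factor out 2 from the q-terms]
= 2(q² − 14·q + 49 − 49) + 4    [add and subtract 49 inside the bracket]
= 2(q − 7)² − 98 + 4    [perfect-square identity]
= 2(q − 7)² − 94    [combine constants]

2(q − 7)² − 94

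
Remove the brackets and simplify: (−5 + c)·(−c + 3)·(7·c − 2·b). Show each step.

56·c^2 − 16·b·c − 105·c + 30·b − 7·c^3 + 2·b·c^2

(−5 + c)·(−c + 3)·(7·c − 2·b)
= (5·c − 15 − c^2 + 3·c)·(7·c − 2·b)    [distributive law]
= (8·c − 15 − c^2)·(7·c − 2·b)    [combine like terms]
= 56·c^2 − 16·b·c − 105·c + 30·b − 7·c^3 + 2·b·c^2    [distributive law]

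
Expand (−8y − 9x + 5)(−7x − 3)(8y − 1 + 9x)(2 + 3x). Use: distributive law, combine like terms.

(−8y − 9x + 5)(−7x − 3)(8y − 1 + 9x)(2 + 3x)
= (56xy + 24y + 63x² + 27x − 35x − 15)(8y − 1 + 9x)(2 + 3x)    [distributive law]
= (56xy + 24y + 63x² − 8x − 15)(8y − 1 + 9x)(2 + 3x)    [combine like terms]
= (448xy² − 56xy + 504x²y + 192y² − 24y + 216xy + 504x²y − 63x² + 567x³ − 64xy + 8x − 72x² − 120y + 15 − 135x)(2 + 3x)    [distributive law]
= (448xy² + 96xy + 1008x²y + 192y² − 144y − 135x² + 567x³ − 127x + 15)(2 + 3x)    [combine like terms]
= 896xy² + 1344x²y² + 192xy + 288x²y + 2016x²y + 3024x³y + 384y² + 576xy² − 288y − 432xy − 270x² − 405x³ + 1134x³ + 1701x⁴ − 254x − 381x² + 30 + 45x    [distributive law]
= 1472xy² + 1344x²y² − 240xy + 2304x²y + 3024x³y + 384y² − 288y − 651x² + 729x³ + 1701x⁴ − 209x + 30    [combine like terms]

1472xy² + 1344x²y² − 240xy + 2304x²y + 3024x³y + 384y² − 288y − 651x² + 729x³ + 1701x⁴ − 209x + 30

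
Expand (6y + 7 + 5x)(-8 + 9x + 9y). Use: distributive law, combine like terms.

15y + 99xy + 54y^2 - 56 + 23x + 45x^2

(6y + 7 + 5x)(-8 + 9x + 9y)
= -48y + 54xy + 54y^2 - 56 + 63x + 63y - 40x + 45x^2 + 45xy    [distributive law]
= 15y + 99xy + 54y^2 - 56 + 23x + 45x^2    [combine like terms]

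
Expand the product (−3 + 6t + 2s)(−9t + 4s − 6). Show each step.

(−3 + 6t + 2s)(−9t + 4s − 6)
= 27t − 12s + 18 − 54t^2 + 24st − 36t − 18st + 8s^2 − 12s    [distributive law]
= −9t − 24s + 18 − 54t^2 + 6st + 8s^2    [combine like terms]

−9t − 24s + 18 − 54t^2 + 6st + 8s^2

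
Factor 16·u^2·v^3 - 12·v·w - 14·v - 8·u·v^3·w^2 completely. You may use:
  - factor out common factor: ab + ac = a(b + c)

16·u^2·v^3 - 12·v·w - 14·v - 8·u·v^3·w^2
= 2(8·u^2·v^3 - 6·v·w - 7·v - 4·u·v^3·w^2)    [factor out 2]
= 2·v(8·u^2·v^2 - 6·w - 7 - 4·u·v^2·w^2)    [factor out v]

2·v(8·u^2·v^2 - 6·w - 7 - 4·u·v^2·w^2)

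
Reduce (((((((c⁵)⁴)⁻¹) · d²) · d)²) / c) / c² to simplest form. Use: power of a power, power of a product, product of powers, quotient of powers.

c⁻⁴³d⁶

(((((((c⁵)⁴)⁻¹) · d²) · d)²) / c) / c²
= (((((((c⁵)⁴)⁻¹) · d²)²) · (d²)) / c) / c²    [power of a product]
= (((((((c⁵)⁴)⁻¹)²) · ((d²)²)) · (d²)) / c) / c²    [power of a product]
= ((((((c⁵)⁴)⁻²) · ((d²)²)) · (d²)) / c) / c²    [power of a power]
= (((((c⁵)⁻⁸) · ((d²)²)) · (d²)) / c) / c²    [power of a power]
= (((c⁻⁴⁰ · ((d²)²)) · (d²)) / c) / c²    [power of a power]
= (((c⁻⁴⁰ · d⁴) · (d²)) / c) / c²    [power of a power]
= c⁻⁴³d⁶    [quotient of powers; product of powers]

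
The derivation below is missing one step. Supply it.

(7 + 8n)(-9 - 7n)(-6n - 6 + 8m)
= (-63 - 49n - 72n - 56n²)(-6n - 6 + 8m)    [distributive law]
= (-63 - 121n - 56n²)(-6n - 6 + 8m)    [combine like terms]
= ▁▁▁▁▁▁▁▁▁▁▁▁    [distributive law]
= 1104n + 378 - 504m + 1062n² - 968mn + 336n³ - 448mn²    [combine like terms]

By distributive law:

378n + 378 - 504m + 726n² + 726n - 968mn + 336n³ + 336n² - 448mn²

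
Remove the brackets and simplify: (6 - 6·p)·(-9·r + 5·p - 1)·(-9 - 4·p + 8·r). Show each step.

438·r + 18·p·r - 432·r^2 - 300·p + 126·p^2 + 54 - 456·p^2·r + 432·p·r^2 + 120·p^3

(6 - 6·p)·(-9·r + 5·p - 1)·(-9 - 4·p + 8·r)
= (-54·r + 30·p - 6 + 54·p·r - 30·p^2 + 6·p)·(-9 - 4·p + 8·r)    [distributive law]
= (-54·r + 36·p - 6 + 54·p·r - 30·p^2)·(-9 - 4·p + 8·r)    [combine like terms]
= 486·r + 216·p·r - 432·r^2 - 324·p - 144·p^2 + 288·p·r + 54 + 24·p - 48·r - 486·p·r - 216·p^2·r + 432·p·r^2 + 270·p^2 + 120·p^3 - 240·p^2·r    [distributive law]
= 438·r + 18·p·r - 432·r^2 - 300·p + 126·p^2 + 54 - 456·p^2·r + 432·p·r^2 + 120·p^3    [combine like terms]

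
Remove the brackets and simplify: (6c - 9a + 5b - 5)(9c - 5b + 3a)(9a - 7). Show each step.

(6c - 9a + 5b - 5)(9c - 5b + 3a)(9a - 7)
= (54c^2 - 30bc + 18ac - 81ac + 45ab - 27a^2 + 45bc - 25b^2 + 15ab - 45c + 25b - 15a)(9a - 7)    [distributive law]
= (54c^2 + 15bc - 63ac + 60ab - 27a^2 - 25b^2 - 45c + 25b - 15a)(9a - 7)    [combine like terms]
= 486ac^2 - 378c^2 + 135abc - 105bc - 567a^2c + 441ac + 540a^2b - 420ab - 243a^3 + 189a^2 - 225ab^2 + 175b^2 - 405ac + 315c + 225ab - 175b - 135a^2 + 105a    [distributive law]
= 486ac^2 - 378c^2 + 135abc - 105bc - 567a^2c + 36ac + 540a^2b - 195ab - 243a^3 + 54a^2 - 225ab^2 + 175b^2 + 315c - 175b + 105a    [combine like terms]

486ac^2 - 378c^2 + 135abc - 105bc - 567a^2c + 36ac + 540a^2b - 195ab - 243a^3 + 54a^2 - 225ab^2 + 175b^2 + 315c - 175b + 105a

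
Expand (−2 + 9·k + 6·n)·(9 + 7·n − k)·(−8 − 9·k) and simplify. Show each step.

144 − 502·k − 320·n − 816·k·n − 675·k² − 513·k²·n + 81·k³ − 336·n² − 378·k·n²

(−2 + 9·k + 6·n)·(9 + 7·n − k)·(−8 − 9·k)
= (−18 − 14·n + 2·k + 81·k + 63·k·n − 9·k² + 54·n + 42·n² − 6·k·n)·(−8 − 9·k)    [distributive law]
= (−18 + 40·n + 83·k + 57·k·n − 9·k² + 42·n²)·(−8 − 9·k)    [combine like terms]
= 144 + 162·k − 320·n − 360·k·n − 664·k − 747·k² − 456·k·n − 513·k²·n + 72·k² + 81·k³ − 336·n² − 378·k·n²    [distributive law]
= 144 − 502·k − 320·n − 816·k·n − 675·k² − 513·k²·n + 81·k³ − 336·n² − 378·k·n²    [combine like terms]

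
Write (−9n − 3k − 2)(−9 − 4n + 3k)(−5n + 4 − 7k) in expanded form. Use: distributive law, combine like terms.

(−9n − 3k − 2)(−9 − 4n + 3k)(−5n + 4 − 7k)
= (81n + 36n² − 27kn + 27k + 12kn − 9k² + 18 + 8n − 6k)(−5n + 4 − 7k)    [distributive law]
= (89n + 36n² − 15kn + 21k − 9k² + 18)(−5n + 4 − 7k)    [combine like terms]
= −445n² + 356n − 623kn − 180n³ + 144n² − 252kn² + 75kn² − 60kn + 105k²n − 105kn + 84k − 147k² + 45k²n − 36k² + 63k³ − 90n + 72 − 126k    [distributive law]
= −301n² + 266n − 788kn − 180n³ − 177kn² + 150k²n − 42k − 183k² + 63k³ + 72    [combine like terms]

−301n² + 266n − 788kn − 180n³ − 177kn² + 150k²n − 42k − 183k² + 63k³ + 72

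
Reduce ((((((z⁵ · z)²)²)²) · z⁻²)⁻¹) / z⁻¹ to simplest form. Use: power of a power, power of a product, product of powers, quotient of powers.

((((((z⁵ · z)²)²)²) · z⁻²)⁻¹) / z⁻¹
= ((((((z⁵ · z)²)²)²)⁻¹) · ((z⁻²)⁻¹)) / z⁻¹    [power of a product]
= (((((z⁵ · z)²)²)⁻²) · ((z⁻²)⁻¹)) / z⁻¹    [power of a power]
= ((((z⁵ · z)²)⁻⁴) · ((z⁻²)⁻¹)) / z⁻¹    [power of a power]
= (((z⁵ · z)⁻⁸) · ((z⁻²)⁻¹)) / z⁻¹    [power of a power]
= ((((z⁵)⁻⁸) · (z⁻⁸)) · ((z⁻²)⁻¹)) / z⁻¹    [power of a product]
= ((z⁻⁴⁰ · (z⁻⁸)) · ((z⁻²)⁻¹)) / z⁻¹    [power of a power]
= (z⁻⁴⁸ · ((z⁻²)⁻¹)) / z⁻¹    [product of powers]
= (z⁻⁴⁸ · z²) / z⁻¹    [power of a power]
= z⁻⁴⁶ / z⁻¹    [product of powers]
= z⁻⁴⁵    [quotient of powers]

z⁻⁴⁵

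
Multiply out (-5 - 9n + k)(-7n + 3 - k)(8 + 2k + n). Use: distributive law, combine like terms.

(-5 - 9n + k)(-7n + 3 - k)(8 + 2k + n)
= (35n - 15 + 5k + 63n^2 - 27n + 9kn - 7kn + 3k - k^2)(8 + 2k + n)    [distributive law]
= (8n - 15 + 8k + 63n^2 + 2kn - k^2)(8 + 2k + n)    [combine like terms]
= 64n + 16kn + 8n^2 - 120 - 30k - 15n + 64k + 16k^2 + 8kn + 504n^2 + 126kn^2 + 63n^3 + 16kn + 4k^2n + 2kn^2 - 8k^2 - 2k^3 - k^2n    [distributive law]
= 49n + 40kn + 512n^2 - 120 + 34k + 8k^2 + 128kn^2 + 63n^3 + 3k^2n - 2k^3    [combine like terms]

49n + 40kn + 512n^2 - 120 + 34k + 8k^2 + 128kn^2 + 63n^3 + 3k^2n - 2k^3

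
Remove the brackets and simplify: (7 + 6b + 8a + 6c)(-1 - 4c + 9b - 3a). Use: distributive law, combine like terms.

-7 - 34c + 57b - 29a + 30bc + 54b^2 + 54ab - 50ac - 24a^2 - 24c^2

(7 + 6b + 8a + 6c)(-1 - 4c + 9b - 3a)
= -7 - 28c + 63b - 21a - 6b - 24bc + 54b^2 - 18ab - 8a - 32ac + 72ab - 24a^2 - 6c - 24c^2 + 54bc - 18ac    [distributive law]
= -7 - 34c + 57b - 29a + 30bc + 54b^2 + 54ab - 50ac - 24a^2 - 24c^2    [combine like terms]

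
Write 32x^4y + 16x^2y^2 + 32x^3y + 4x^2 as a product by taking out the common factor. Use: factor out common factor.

4x^2(8x^2y + 4y^2 + 8xy + 1)

32x^4y + 16x^2y^2 + 32x^3y + 4x^2
= 4(8x^4y + 4x^2y^2 + 8x^3y + x^2)    [factor out 4]
= 4x^2(8x^2y + 4y^2 + 8xy + 1)    [factor out x^2]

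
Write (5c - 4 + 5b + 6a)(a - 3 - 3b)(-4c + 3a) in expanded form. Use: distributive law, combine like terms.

(5c - 4 + 5b + 6a)(a - 3 - 3b)(-4c + 3a)
= (5ac - 15c - 15bc - 4a + 12 + 12b + 5ab - 15b - 15b² + 6a² - 18a - 18ab)(-4c + 3a)    [distributive law]
= (5ac - 15c - 15bc - 22a + 12 - 3b - 13ab - 15b² + 6a²)(-4c + 3a)    [combine like terms]
= -20ac² + 15a²c + 60c² - 45ac + 60bc² - 45abc + 88ac - 66a² - 48c + 36a + 12bc - 9ab + 52abc - 39a²b + 60b²c - 45ab² - 24a²c + 18a³    [distributive law]
= -20ac² - 9a²c + 60c² + 43ac + 60bc² + 7abc - 66a² - 48c + 36a + 12bc - 9ab - 39a²b + 60b²c - 45ab² + 18a³    [combine like terms]

-20ac² - 9a²c + 60c² + 43ac + 60bc² + 7abc - 66a² - 48c + 36a + 12bc - 9ab - 39a²b + 60b²c - 45ab² + 18a³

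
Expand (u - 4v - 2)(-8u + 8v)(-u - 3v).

(u - 4v - 2)(-8u + 8v)(-u - 3v)
= (-8u^2 + 8uv + 32uv - 32v^2 + 16u - 16v)(-u - 3v)    [distributive law]
= (-8u^2 + 40uv - 32v^2 + 16u - 16v)(-u - 3v)    [combine like terms]
= 8u^3 + 24u^2v - 40u^2v - 120uv^2 + 32uv^2 + 96v^3 - 16u^2 - 48uv + 16uv + 48v^2    [distributive law]
= 8u^3 - 16u^2v - 88uv^2 + 96v^3 - 16u^2 - 32uv + 48v^2    [combine like terms]

8u^3 - 16u^2v - 88uv^2 + 96v^3 - 16u^2 - 32uv + 48v^2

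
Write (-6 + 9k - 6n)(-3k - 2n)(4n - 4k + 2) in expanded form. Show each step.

24kn - 126k^2 + 36k + 72n^2 + 24n - 108k^2n + 108k^3 + 48n^3 - 48kn^2

(-6 + 9k - 6n)(-3k - 2n)(4n - 4k + 2)
= (18k + 12n - 27k^2 - 18kn + 18kn + 12n^2)(4n - 4k + 2)    [distributive law]
= (18k + 12n - 27k^2 + 12n^2)(4n - 4k + 2)    [combine like terms]
= 72kn - 72k^2 + 36k + 48n^2 - 48kn + 24n - 108k^2n + 108k^3 - 54k^2 + 48n^3 - 48kn^2 + 24n^2    [distributive law]
= 24kn - 126k^2 + 36k + 72n^2 + 24n - 108k^2n + 108k^3 + 48n^3 - 48kn^2    [combine like terms]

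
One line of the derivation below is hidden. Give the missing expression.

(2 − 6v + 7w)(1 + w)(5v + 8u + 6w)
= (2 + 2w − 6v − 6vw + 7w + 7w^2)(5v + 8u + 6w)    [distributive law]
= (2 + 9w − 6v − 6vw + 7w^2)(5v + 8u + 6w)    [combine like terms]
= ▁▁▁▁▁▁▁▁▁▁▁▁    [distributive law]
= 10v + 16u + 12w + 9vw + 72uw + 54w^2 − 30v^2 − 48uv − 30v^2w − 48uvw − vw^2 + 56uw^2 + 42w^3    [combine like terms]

By distributive law:

10v + 16u + 12w + 45vw + 72uw + 54w^2 − 30v^2 − 48uv − 36vw − 30v^2w − 48uvw − 36vw^2 + 35vw^2 + 56uw^2 + 42w^3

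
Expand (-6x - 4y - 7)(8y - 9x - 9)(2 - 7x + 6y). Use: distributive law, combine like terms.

818xy + 408x^2y + 152xy^2 - 711x^2 - 378x^3 - 207x - 184y^2 - 192y^3 + 338y + 126

(-6x - 4y - 7)(8y - 9x - 9)(2 - 7x + 6y)
= (-48xy + 54x^2 + 54x - 32y^2 + 36xy + 36y - 56y + 63x + 63)(2 - 7x + 6y)    [distributive law]
= (-12xy + 54x^2 + 117x - 32y^2 - 20y + 63)(2 - 7x + 6y)    [combine like terms]
= -24xy + 84x^2y - 72xy^2 + 108x^2 - 378x^3 + 324x^2y + 234x - 819x^2 + 702xy - 64y^2 + 224xy^2 - 192y^3 - 40y + 140xy - 120y^2 + 126 - 441x + 378y    [distributive law]
= 818xy + 408x^2y + 152xy^2 - 711x^2 - 378x^3 - 207x - 184y^2 - 192y^3 + 338y + 126    [combine like terms]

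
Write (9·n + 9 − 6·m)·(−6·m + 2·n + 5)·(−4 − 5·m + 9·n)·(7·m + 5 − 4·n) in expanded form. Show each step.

−3483·m^2·n − 3408·m·n + 3273·m·n^2 + 5298·m^3·n − 7404·m^2·n^2 + 3870·m·n^3 + 1863·n^2 − 1170·n^3 − 648·n^4 + 1485·n + 2157·m^2 − 705·m + 1032·m^3 − 900 − 1260·m^4

(9·n + 9 − 6·m)·(−6·m + 2·n + 5)·(−4 − 5·m + 9·n)·(7·m + 5 − 4·n)
= (−54·m·n + 18·n^2 + 45·n − 54·m + 18·n + 45 + 36·m^2 − 12·m·n − 30·m)·(−4 − 5·m + 9·n)·(7·m + 5 − 4·n)    [distributive law]
= (−66·m·n + 18·n^2 + 63·n − 84·m + 45 + 36·m^2)·(−4 − 5·m + 9·n)·(7·m + 5 − 4·n)    [combine like terms]
= (264·m·n + 330·m^2·n − 594·m·n^2 − 72·n^2 − 90·m·n^2 + 162·n^3 − 252·n − 315·m·n + 567·n^2 + 336·m + 420·m^2 − 756·m·n − 180 − 225·m + 405·n − 144·m^2 − 180·m^3 + 324·m^2·n)·(7·m + 5 − 4·n)    [distributive law]
= (−807·m·n + 654·m^2·n − 684·m·n^2 + 495·n^2 + 162·n^3 + 153·n + 111·m + 276·m^2 − 180 − 180·m^3)·(7·m + 5 − 4·n)    [combine like terms]
= −5649·m^2·n − 4035·m·n + 3228·m·n^2 + 4578·m^3·n + 3270·m^2·n − 2616·m^2·n^2 − 4788·m^2·n^2 − 3420·m·n^2 + 2736·m·n^3 + 3465·m·n^2 + 2475·n^2 − 1980·n^3 + 1134·m·n^3 + 810·n^3 − 648·n^4 + 1071·m·n + 765·n − 612·n^2 + 777·m^2 + 555·m − 444·m·n + 1932·m^3 + 1380·m^2 − 1104·m^2·n − 1260·m − 900 + 720·n − 1260·m^4 − 900·m^3 + 720·m^3·n    [distributive law]
= −3483·m^2·n − 3408·m·n + 3273·m·n^2 + 5298·m^3·n − 7404·m^2·n^2 + 3870·m·n^3 + 1863·n^2 − 1170·n^3 − 648·n^4 + 1485·n + 2157·m^2 − 705·m + 1032·m^3 − 900 − 1260·m^4    [combine like terms]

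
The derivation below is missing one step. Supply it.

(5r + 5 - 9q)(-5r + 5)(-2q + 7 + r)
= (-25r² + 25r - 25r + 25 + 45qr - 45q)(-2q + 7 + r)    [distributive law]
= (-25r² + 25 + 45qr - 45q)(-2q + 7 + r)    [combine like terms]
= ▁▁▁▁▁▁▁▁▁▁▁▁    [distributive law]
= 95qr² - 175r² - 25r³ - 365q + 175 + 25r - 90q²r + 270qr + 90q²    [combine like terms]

By distributive law:

50qr² - 175r² - 25r³ - 50q + 175 + 25r - 90q²r + 315qr + 45qr² + 90q² - 315q - 45qr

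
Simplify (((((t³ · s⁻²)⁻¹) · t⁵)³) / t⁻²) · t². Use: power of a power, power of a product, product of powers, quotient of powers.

(((((t³ · s⁻²)⁻¹) · t⁵)³) / t⁻²) · t²
= (((((t³ · s⁻²)⁻¹)³) · ((t⁵)³)) / t⁻²) · t²    [power of a product]
= ((((t³ · s⁻²)⁻³) · ((t⁵)³)) / t⁻²) · t²    [power of a power]
= (((((t³)⁻³) · ((s⁻²)⁻³)) · ((t⁵)³)) / t⁻²) · t²    [power of a product]
= (((t⁻⁹ · ((s⁻²)⁻³)) · ((t⁵)³)) / t⁻²) · t²    [power of a power]
= (((t⁻⁹ · s⁶) · ((t⁵)³)) / t⁻²) · t²    [power of a power]
= (((t⁻⁹ · s⁶) · t¹⁵) / t⁻²) · t²    [power of a power]
= s⁶·t¹⁰    [quotient of powers; product of powers]

s⁶·t¹⁰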